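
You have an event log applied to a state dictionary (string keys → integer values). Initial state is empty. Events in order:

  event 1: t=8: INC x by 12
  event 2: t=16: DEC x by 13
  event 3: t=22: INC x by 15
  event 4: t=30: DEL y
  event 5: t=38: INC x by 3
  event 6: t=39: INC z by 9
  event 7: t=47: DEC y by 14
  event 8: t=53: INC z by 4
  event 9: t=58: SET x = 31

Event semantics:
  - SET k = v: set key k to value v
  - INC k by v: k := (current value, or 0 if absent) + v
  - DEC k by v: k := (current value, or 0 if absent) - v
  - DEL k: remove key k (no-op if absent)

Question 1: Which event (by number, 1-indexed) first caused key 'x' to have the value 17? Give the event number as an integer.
Answer: 5

Derivation:
Looking for first event where x becomes 17:
  event 1: x = 12
  event 2: x = -1
  event 3: x = 14
  event 4: x = 14
  event 5: x 14 -> 17  <-- first match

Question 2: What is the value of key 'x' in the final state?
Answer: 31

Derivation:
Track key 'x' through all 9 events:
  event 1 (t=8: INC x by 12): x (absent) -> 12
  event 2 (t=16: DEC x by 13): x 12 -> -1
  event 3 (t=22: INC x by 15): x -1 -> 14
  event 4 (t=30: DEL y): x unchanged
  event 5 (t=38: INC x by 3): x 14 -> 17
  event 6 (t=39: INC z by 9): x unchanged
  event 7 (t=47: DEC y by 14): x unchanged
  event 8 (t=53: INC z by 4): x unchanged
  event 9 (t=58: SET x = 31): x 17 -> 31
Final: x = 31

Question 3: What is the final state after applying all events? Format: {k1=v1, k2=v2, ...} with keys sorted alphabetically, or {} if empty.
  after event 1 (t=8: INC x by 12): {x=12}
  after event 2 (t=16: DEC x by 13): {x=-1}
  after event 3 (t=22: INC x by 15): {x=14}
  after event 4 (t=30: DEL y): {x=14}
  after event 5 (t=38: INC x by 3): {x=17}
  after event 6 (t=39: INC z by 9): {x=17, z=9}
  after event 7 (t=47: DEC y by 14): {x=17, y=-14, z=9}
  after event 8 (t=53: INC z by 4): {x=17, y=-14, z=13}
  after event 9 (t=58: SET x = 31): {x=31, y=-14, z=13}

Answer: {x=31, y=-14, z=13}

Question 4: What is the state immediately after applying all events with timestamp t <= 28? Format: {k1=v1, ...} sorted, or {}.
Apply events with t <= 28 (3 events):
  after event 1 (t=8: INC x by 12): {x=12}
  after event 2 (t=16: DEC x by 13): {x=-1}
  after event 3 (t=22: INC x by 15): {x=14}

Answer: {x=14}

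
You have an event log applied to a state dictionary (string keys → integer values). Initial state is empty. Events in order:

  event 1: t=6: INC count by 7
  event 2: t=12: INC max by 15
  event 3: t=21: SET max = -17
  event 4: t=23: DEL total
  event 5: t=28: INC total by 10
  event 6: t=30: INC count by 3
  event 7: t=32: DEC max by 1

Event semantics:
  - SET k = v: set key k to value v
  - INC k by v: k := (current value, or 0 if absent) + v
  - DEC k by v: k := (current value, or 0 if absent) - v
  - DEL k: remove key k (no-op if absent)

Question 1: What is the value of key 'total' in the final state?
Answer: 10

Derivation:
Track key 'total' through all 7 events:
  event 1 (t=6: INC count by 7): total unchanged
  event 2 (t=12: INC max by 15): total unchanged
  event 3 (t=21: SET max = -17): total unchanged
  event 4 (t=23: DEL total): total (absent) -> (absent)
  event 5 (t=28: INC total by 10): total (absent) -> 10
  event 6 (t=30: INC count by 3): total unchanged
  event 7 (t=32: DEC max by 1): total unchanged
Final: total = 10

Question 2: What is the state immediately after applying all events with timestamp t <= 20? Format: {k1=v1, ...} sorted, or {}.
Apply events with t <= 20 (2 events):
  after event 1 (t=6: INC count by 7): {count=7}
  after event 2 (t=12: INC max by 15): {count=7, max=15}

Answer: {count=7, max=15}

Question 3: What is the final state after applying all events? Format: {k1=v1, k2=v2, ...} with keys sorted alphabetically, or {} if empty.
  after event 1 (t=6: INC count by 7): {count=7}
  after event 2 (t=12: INC max by 15): {count=7, max=15}
  after event 3 (t=21: SET max = -17): {count=7, max=-17}
  after event 4 (t=23: DEL total): {count=7, max=-17}
  after event 5 (t=28: INC total by 10): {count=7, max=-17, total=10}
  after event 6 (t=30: INC count by 3): {count=10, max=-17, total=10}
  after event 7 (t=32: DEC max by 1): {count=10, max=-18, total=10}

Answer: {count=10, max=-18, total=10}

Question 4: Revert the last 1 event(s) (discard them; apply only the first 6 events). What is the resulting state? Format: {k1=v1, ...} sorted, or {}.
Keep first 6 events (discard last 1):
  after event 1 (t=6: INC count by 7): {count=7}
  after event 2 (t=12: INC max by 15): {count=7, max=15}
  after event 3 (t=21: SET max = -17): {count=7, max=-17}
  after event 4 (t=23: DEL total): {count=7, max=-17}
  after event 5 (t=28: INC total by 10): {count=7, max=-17, total=10}
  after event 6 (t=30: INC count by 3): {count=10, max=-17, total=10}

Answer: {count=10, max=-17, total=10}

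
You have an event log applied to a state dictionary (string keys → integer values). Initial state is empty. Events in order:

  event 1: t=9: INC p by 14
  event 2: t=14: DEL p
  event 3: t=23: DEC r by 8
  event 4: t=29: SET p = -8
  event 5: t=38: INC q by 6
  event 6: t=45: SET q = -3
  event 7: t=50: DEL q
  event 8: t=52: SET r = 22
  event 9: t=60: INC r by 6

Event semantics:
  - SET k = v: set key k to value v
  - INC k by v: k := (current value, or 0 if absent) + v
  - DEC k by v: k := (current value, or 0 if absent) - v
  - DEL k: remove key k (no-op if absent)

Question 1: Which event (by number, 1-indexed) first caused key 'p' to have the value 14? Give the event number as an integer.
Looking for first event where p becomes 14:
  event 1: p (absent) -> 14  <-- first match

Answer: 1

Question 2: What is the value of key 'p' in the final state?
Answer: -8

Derivation:
Track key 'p' through all 9 events:
  event 1 (t=9: INC p by 14): p (absent) -> 14
  event 2 (t=14: DEL p): p 14 -> (absent)
  event 3 (t=23: DEC r by 8): p unchanged
  event 4 (t=29: SET p = -8): p (absent) -> -8
  event 5 (t=38: INC q by 6): p unchanged
  event 6 (t=45: SET q = -3): p unchanged
  event 7 (t=50: DEL q): p unchanged
  event 8 (t=52: SET r = 22): p unchanged
  event 9 (t=60: INC r by 6): p unchanged
Final: p = -8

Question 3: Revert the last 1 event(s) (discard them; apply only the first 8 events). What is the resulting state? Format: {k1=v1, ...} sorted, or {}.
Keep first 8 events (discard last 1):
  after event 1 (t=9: INC p by 14): {p=14}
  after event 2 (t=14: DEL p): {}
  after event 3 (t=23: DEC r by 8): {r=-8}
  after event 4 (t=29: SET p = -8): {p=-8, r=-8}
  after event 5 (t=38: INC q by 6): {p=-8, q=6, r=-8}
  after event 6 (t=45: SET q = -3): {p=-8, q=-3, r=-8}
  after event 7 (t=50: DEL q): {p=-8, r=-8}
  after event 8 (t=52: SET r = 22): {p=-8, r=22}

Answer: {p=-8, r=22}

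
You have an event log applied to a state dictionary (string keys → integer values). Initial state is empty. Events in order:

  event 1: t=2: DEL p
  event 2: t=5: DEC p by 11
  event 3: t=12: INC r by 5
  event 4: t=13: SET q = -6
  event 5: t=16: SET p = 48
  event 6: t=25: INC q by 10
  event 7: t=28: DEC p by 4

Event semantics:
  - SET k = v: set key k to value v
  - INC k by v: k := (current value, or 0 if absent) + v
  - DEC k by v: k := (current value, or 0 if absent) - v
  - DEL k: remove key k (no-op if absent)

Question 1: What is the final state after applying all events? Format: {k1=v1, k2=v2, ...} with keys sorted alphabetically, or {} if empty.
  after event 1 (t=2: DEL p): {}
  after event 2 (t=5: DEC p by 11): {p=-11}
  after event 3 (t=12: INC r by 5): {p=-11, r=5}
  after event 4 (t=13: SET q = -6): {p=-11, q=-6, r=5}
  after event 5 (t=16: SET p = 48): {p=48, q=-6, r=5}
  after event 6 (t=25: INC q by 10): {p=48, q=4, r=5}
  after event 7 (t=28: DEC p by 4): {p=44, q=4, r=5}

Answer: {p=44, q=4, r=5}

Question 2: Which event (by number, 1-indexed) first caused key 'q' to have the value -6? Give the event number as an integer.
Looking for first event where q becomes -6:
  event 4: q (absent) -> -6  <-- first match

Answer: 4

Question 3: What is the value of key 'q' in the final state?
Answer: 4

Derivation:
Track key 'q' through all 7 events:
  event 1 (t=2: DEL p): q unchanged
  event 2 (t=5: DEC p by 11): q unchanged
  event 3 (t=12: INC r by 5): q unchanged
  event 4 (t=13: SET q = -6): q (absent) -> -6
  event 5 (t=16: SET p = 48): q unchanged
  event 6 (t=25: INC q by 10): q -6 -> 4
  event 7 (t=28: DEC p by 4): q unchanged
Final: q = 4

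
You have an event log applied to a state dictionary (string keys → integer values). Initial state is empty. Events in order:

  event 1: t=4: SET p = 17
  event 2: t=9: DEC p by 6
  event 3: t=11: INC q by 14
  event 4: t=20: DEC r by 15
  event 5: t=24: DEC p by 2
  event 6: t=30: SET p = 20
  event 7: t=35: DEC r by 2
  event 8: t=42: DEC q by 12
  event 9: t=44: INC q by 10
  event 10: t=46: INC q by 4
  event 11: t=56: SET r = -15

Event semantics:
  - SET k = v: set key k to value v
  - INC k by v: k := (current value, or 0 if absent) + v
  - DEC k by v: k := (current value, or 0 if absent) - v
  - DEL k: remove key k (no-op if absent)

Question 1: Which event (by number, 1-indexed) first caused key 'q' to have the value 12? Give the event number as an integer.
Answer: 9

Derivation:
Looking for first event where q becomes 12:
  event 3: q = 14
  event 4: q = 14
  event 5: q = 14
  event 6: q = 14
  event 7: q = 14
  event 8: q = 2
  event 9: q 2 -> 12  <-- first match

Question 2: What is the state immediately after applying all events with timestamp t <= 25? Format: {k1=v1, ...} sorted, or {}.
Apply events with t <= 25 (5 events):
  after event 1 (t=4: SET p = 17): {p=17}
  after event 2 (t=9: DEC p by 6): {p=11}
  after event 3 (t=11: INC q by 14): {p=11, q=14}
  after event 4 (t=20: DEC r by 15): {p=11, q=14, r=-15}
  after event 5 (t=24: DEC p by 2): {p=9, q=14, r=-15}

Answer: {p=9, q=14, r=-15}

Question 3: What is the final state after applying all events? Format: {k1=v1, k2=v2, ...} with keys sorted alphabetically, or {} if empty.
Answer: {p=20, q=16, r=-15}

Derivation:
  after event 1 (t=4: SET p = 17): {p=17}
  after event 2 (t=9: DEC p by 6): {p=11}
  after event 3 (t=11: INC q by 14): {p=11, q=14}
  after event 4 (t=20: DEC r by 15): {p=11, q=14, r=-15}
  after event 5 (t=24: DEC p by 2): {p=9, q=14, r=-15}
  after event 6 (t=30: SET p = 20): {p=20, q=14, r=-15}
  after event 7 (t=35: DEC r by 2): {p=20, q=14, r=-17}
  after event 8 (t=42: DEC q by 12): {p=20, q=2, r=-17}
  after event 9 (t=44: INC q by 10): {p=20, q=12, r=-17}
  after event 10 (t=46: INC q by 4): {p=20, q=16, r=-17}
  after event 11 (t=56: SET r = -15): {p=20, q=16, r=-15}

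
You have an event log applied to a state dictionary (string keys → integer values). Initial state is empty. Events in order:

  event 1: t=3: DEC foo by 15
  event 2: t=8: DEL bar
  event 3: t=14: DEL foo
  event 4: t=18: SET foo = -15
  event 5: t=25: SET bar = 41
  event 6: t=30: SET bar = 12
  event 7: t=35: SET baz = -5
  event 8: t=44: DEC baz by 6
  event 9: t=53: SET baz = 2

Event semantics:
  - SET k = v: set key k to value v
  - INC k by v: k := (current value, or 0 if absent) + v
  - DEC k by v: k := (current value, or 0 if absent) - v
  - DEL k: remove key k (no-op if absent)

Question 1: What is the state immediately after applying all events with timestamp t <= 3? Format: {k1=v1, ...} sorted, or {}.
Answer: {foo=-15}

Derivation:
Apply events with t <= 3 (1 events):
  after event 1 (t=3: DEC foo by 15): {foo=-15}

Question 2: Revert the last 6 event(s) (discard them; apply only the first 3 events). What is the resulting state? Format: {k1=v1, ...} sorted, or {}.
Answer: {}

Derivation:
Keep first 3 events (discard last 6):
  after event 1 (t=3: DEC foo by 15): {foo=-15}
  after event 2 (t=8: DEL bar): {foo=-15}
  after event 3 (t=14: DEL foo): {}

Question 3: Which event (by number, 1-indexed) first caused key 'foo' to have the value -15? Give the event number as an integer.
Answer: 1

Derivation:
Looking for first event where foo becomes -15:
  event 1: foo (absent) -> -15  <-- first match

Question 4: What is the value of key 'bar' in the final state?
Answer: 12

Derivation:
Track key 'bar' through all 9 events:
  event 1 (t=3: DEC foo by 15): bar unchanged
  event 2 (t=8: DEL bar): bar (absent) -> (absent)
  event 3 (t=14: DEL foo): bar unchanged
  event 4 (t=18: SET foo = -15): bar unchanged
  event 5 (t=25: SET bar = 41): bar (absent) -> 41
  event 6 (t=30: SET bar = 12): bar 41 -> 12
  event 7 (t=35: SET baz = -5): bar unchanged
  event 8 (t=44: DEC baz by 6): bar unchanged
  event 9 (t=53: SET baz = 2): bar unchanged
Final: bar = 12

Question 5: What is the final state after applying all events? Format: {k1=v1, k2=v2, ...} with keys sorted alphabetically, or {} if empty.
  after event 1 (t=3: DEC foo by 15): {foo=-15}
  after event 2 (t=8: DEL bar): {foo=-15}
  after event 3 (t=14: DEL foo): {}
  after event 4 (t=18: SET foo = -15): {foo=-15}
  after event 5 (t=25: SET bar = 41): {bar=41, foo=-15}
  after event 6 (t=30: SET bar = 12): {bar=12, foo=-15}
  after event 7 (t=35: SET baz = -5): {bar=12, baz=-5, foo=-15}
  after event 8 (t=44: DEC baz by 6): {bar=12, baz=-11, foo=-15}
  after event 9 (t=53: SET baz = 2): {bar=12, baz=2, foo=-15}

Answer: {bar=12, baz=2, foo=-15}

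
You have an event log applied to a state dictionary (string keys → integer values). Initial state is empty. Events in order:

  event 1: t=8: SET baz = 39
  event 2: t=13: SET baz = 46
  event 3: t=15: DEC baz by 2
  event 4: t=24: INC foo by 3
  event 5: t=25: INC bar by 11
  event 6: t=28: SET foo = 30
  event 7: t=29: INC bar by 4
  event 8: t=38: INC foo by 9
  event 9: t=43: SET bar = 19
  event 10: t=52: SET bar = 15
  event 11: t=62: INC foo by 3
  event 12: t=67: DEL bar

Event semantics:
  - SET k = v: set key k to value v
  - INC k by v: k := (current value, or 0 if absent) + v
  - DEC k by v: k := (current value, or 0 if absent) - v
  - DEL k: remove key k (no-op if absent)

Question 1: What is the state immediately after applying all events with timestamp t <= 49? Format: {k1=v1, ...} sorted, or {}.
Answer: {bar=19, baz=44, foo=39}

Derivation:
Apply events with t <= 49 (9 events):
  after event 1 (t=8: SET baz = 39): {baz=39}
  after event 2 (t=13: SET baz = 46): {baz=46}
  after event 3 (t=15: DEC baz by 2): {baz=44}
  after event 4 (t=24: INC foo by 3): {baz=44, foo=3}
  after event 5 (t=25: INC bar by 11): {bar=11, baz=44, foo=3}
  after event 6 (t=28: SET foo = 30): {bar=11, baz=44, foo=30}
  after event 7 (t=29: INC bar by 4): {bar=15, baz=44, foo=30}
  after event 8 (t=38: INC foo by 9): {bar=15, baz=44, foo=39}
  after event 9 (t=43: SET bar = 19): {bar=19, baz=44, foo=39}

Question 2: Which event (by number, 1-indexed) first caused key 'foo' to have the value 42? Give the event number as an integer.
Looking for first event where foo becomes 42:
  event 4: foo = 3
  event 5: foo = 3
  event 6: foo = 30
  event 7: foo = 30
  event 8: foo = 39
  event 9: foo = 39
  event 10: foo = 39
  event 11: foo 39 -> 42  <-- first match

Answer: 11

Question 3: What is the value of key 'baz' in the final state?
Track key 'baz' through all 12 events:
  event 1 (t=8: SET baz = 39): baz (absent) -> 39
  event 2 (t=13: SET baz = 46): baz 39 -> 46
  event 3 (t=15: DEC baz by 2): baz 46 -> 44
  event 4 (t=24: INC foo by 3): baz unchanged
  event 5 (t=25: INC bar by 11): baz unchanged
  event 6 (t=28: SET foo = 30): baz unchanged
  event 7 (t=29: INC bar by 4): baz unchanged
  event 8 (t=38: INC foo by 9): baz unchanged
  event 9 (t=43: SET bar = 19): baz unchanged
  event 10 (t=52: SET bar = 15): baz unchanged
  event 11 (t=62: INC foo by 3): baz unchanged
  event 12 (t=67: DEL bar): baz unchanged
Final: baz = 44

Answer: 44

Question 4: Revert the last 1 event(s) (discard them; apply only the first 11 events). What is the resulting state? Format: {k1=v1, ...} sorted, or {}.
Answer: {bar=15, baz=44, foo=42}

Derivation:
Keep first 11 events (discard last 1):
  after event 1 (t=8: SET baz = 39): {baz=39}
  after event 2 (t=13: SET baz = 46): {baz=46}
  after event 3 (t=15: DEC baz by 2): {baz=44}
  after event 4 (t=24: INC foo by 3): {baz=44, foo=3}
  after event 5 (t=25: INC bar by 11): {bar=11, baz=44, foo=3}
  after event 6 (t=28: SET foo = 30): {bar=11, baz=44, foo=30}
  after event 7 (t=29: INC bar by 4): {bar=15, baz=44, foo=30}
  after event 8 (t=38: INC foo by 9): {bar=15, baz=44, foo=39}
  after event 9 (t=43: SET bar = 19): {bar=19, baz=44, foo=39}
  after event 10 (t=52: SET bar = 15): {bar=15, baz=44, foo=39}
  after event 11 (t=62: INC foo by 3): {bar=15, baz=44, foo=42}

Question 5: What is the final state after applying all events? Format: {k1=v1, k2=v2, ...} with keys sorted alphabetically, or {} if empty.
  after event 1 (t=8: SET baz = 39): {baz=39}
  after event 2 (t=13: SET baz = 46): {baz=46}
  after event 3 (t=15: DEC baz by 2): {baz=44}
  after event 4 (t=24: INC foo by 3): {baz=44, foo=3}
  after event 5 (t=25: INC bar by 11): {bar=11, baz=44, foo=3}
  after event 6 (t=28: SET foo = 30): {bar=11, baz=44, foo=30}
  after event 7 (t=29: INC bar by 4): {bar=15, baz=44, foo=30}
  after event 8 (t=38: INC foo by 9): {bar=15, baz=44, foo=39}
  after event 9 (t=43: SET bar = 19): {bar=19, baz=44, foo=39}
  after event 10 (t=52: SET bar = 15): {bar=15, baz=44, foo=39}
  after event 11 (t=62: INC foo by 3): {bar=15, baz=44, foo=42}
  after event 12 (t=67: DEL bar): {baz=44, foo=42}

Answer: {baz=44, foo=42}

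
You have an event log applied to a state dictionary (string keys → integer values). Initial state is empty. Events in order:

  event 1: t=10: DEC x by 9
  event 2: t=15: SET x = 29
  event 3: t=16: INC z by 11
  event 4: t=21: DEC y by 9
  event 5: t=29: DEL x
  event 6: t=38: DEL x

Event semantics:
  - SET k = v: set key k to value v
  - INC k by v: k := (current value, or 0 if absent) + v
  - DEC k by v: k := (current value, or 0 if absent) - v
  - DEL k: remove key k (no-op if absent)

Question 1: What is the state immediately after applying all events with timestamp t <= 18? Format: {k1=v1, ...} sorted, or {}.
Apply events with t <= 18 (3 events):
  after event 1 (t=10: DEC x by 9): {x=-9}
  after event 2 (t=15: SET x = 29): {x=29}
  after event 3 (t=16: INC z by 11): {x=29, z=11}

Answer: {x=29, z=11}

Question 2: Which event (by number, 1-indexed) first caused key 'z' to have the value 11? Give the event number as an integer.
Looking for first event where z becomes 11:
  event 3: z (absent) -> 11  <-- first match

Answer: 3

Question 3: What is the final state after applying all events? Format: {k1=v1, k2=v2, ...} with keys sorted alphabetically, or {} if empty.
  after event 1 (t=10: DEC x by 9): {x=-9}
  after event 2 (t=15: SET x = 29): {x=29}
  after event 3 (t=16: INC z by 11): {x=29, z=11}
  after event 4 (t=21: DEC y by 9): {x=29, y=-9, z=11}
  after event 5 (t=29: DEL x): {y=-9, z=11}
  after event 6 (t=38: DEL x): {y=-9, z=11}

Answer: {y=-9, z=11}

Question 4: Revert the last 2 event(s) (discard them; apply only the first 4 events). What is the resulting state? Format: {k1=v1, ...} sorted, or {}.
Keep first 4 events (discard last 2):
  after event 1 (t=10: DEC x by 9): {x=-9}
  after event 2 (t=15: SET x = 29): {x=29}
  after event 3 (t=16: INC z by 11): {x=29, z=11}
  after event 4 (t=21: DEC y by 9): {x=29, y=-9, z=11}

Answer: {x=29, y=-9, z=11}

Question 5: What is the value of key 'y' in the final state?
Answer: -9

Derivation:
Track key 'y' through all 6 events:
  event 1 (t=10: DEC x by 9): y unchanged
  event 2 (t=15: SET x = 29): y unchanged
  event 3 (t=16: INC z by 11): y unchanged
  event 4 (t=21: DEC y by 9): y (absent) -> -9
  event 5 (t=29: DEL x): y unchanged
  event 6 (t=38: DEL x): y unchanged
Final: y = -9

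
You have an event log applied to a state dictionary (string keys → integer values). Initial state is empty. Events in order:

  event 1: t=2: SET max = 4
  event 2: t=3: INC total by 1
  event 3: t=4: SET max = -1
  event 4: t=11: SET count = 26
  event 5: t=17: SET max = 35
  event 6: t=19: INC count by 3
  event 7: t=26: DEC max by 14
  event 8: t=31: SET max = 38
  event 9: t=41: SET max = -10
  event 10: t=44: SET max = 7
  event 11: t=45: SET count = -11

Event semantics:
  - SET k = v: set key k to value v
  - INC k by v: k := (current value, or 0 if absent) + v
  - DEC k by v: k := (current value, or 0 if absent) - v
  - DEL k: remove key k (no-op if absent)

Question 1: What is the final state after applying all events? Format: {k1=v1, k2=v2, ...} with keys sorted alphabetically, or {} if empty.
  after event 1 (t=2: SET max = 4): {max=4}
  after event 2 (t=3: INC total by 1): {max=4, total=1}
  after event 3 (t=4: SET max = -1): {max=-1, total=1}
  after event 4 (t=11: SET count = 26): {count=26, max=-1, total=1}
  after event 5 (t=17: SET max = 35): {count=26, max=35, total=1}
  after event 6 (t=19: INC count by 3): {count=29, max=35, total=1}
  after event 7 (t=26: DEC max by 14): {count=29, max=21, total=1}
  after event 8 (t=31: SET max = 38): {count=29, max=38, total=1}
  after event 9 (t=41: SET max = -10): {count=29, max=-10, total=1}
  after event 10 (t=44: SET max = 7): {count=29, max=7, total=1}
  after event 11 (t=45: SET count = -11): {count=-11, max=7, total=1}

Answer: {count=-11, max=7, total=1}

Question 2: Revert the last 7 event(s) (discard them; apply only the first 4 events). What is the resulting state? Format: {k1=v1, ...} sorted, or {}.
Answer: {count=26, max=-1, total=1}

Derivation:
Keep first 4 events (discard last 7):
  after event 1 (t=2: SET max = 4): {max=4}
  after event 2 (t=3: INC total by 1): {max=4, total=1}
  after event 3 (t=4: SET max = -1): {max=-1, total=1}
  after event 4 (t=11: SET count = 26): {count=26, max=-1, total=1}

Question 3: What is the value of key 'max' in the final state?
Track key 'max' through all 11 events:
  event 1 (t=2: SET max = 4): max (absent) -> 4
  event 2 (t=3: INC total by 1): max unchanged
  event 3 (t=4: SET max = -1): max 4 -> -1
  event 4 (t=11: SET count = 26): max unchanged
  event 5 (t=17: SET max = 35): max -1 -> 35
  event 6 (t=19: INC count by 3): max unchanged
  event 7 (t=26: DEC max by 14): max 35 -> 21
  event 8 (t=31: SET max = 38): max 21 -> 38
  event 9 (t=41: SET max = -10): max 38 -> -10
  event 10 (t=44: SET max = 7): max -10 -> 7
  event 11 (t=45: SET count = -11): max unchanged
Final: max = 7

Answer: 7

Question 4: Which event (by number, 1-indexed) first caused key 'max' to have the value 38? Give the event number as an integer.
Looking for first event where max becomes 38:
  event 1: max = 4
  event 2: max = 4
  event 3: max = -1
  event 4: max = -1
  event 5: max = 35
  event 6: max = 35
  event 7: max = 21
  event 8: max 21 -> 38  <-- first match

Answer: 8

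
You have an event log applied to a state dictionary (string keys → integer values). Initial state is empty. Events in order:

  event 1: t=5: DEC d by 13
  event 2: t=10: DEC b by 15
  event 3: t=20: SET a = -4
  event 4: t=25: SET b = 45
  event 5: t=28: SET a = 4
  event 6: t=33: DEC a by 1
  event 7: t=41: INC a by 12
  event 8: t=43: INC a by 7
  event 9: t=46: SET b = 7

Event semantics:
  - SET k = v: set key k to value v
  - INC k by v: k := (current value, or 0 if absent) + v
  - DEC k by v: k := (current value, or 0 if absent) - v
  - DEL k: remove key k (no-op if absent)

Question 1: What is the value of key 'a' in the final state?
Track key 'a' through all 9 events:
  event 1 (t=5: DEC d by 13): a unchanged
  event 2 (t=10: DEC b by 15): a unchanged
  event 3 (t=20: SET a = -4): a (absent) -> -4
  event 4 (t=25: SET b = 45): a unchanged
  event 5 (t=28: SET a = 4): a -4 -> 4
  event 6 (t=33: DEC a by 1): a 4 -> 3
  event 7 (t=41: INC a by 12): a 3 -> 15
  event 8 (t=43: INC a by 7): a 15 -> 22
  event 9 (t=46: SET b = 7): a unchanged
Final: a = 22

Answer: 22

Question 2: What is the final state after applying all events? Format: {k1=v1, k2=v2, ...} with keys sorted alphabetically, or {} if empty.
  after event 1 (t=5: DEC d by 13): {d=-13}
  after event 2 (t=10: DEC b by 15): {b=-15, d=-13}
  after event 3 (t=20: SET a = -4): {a=-4, b=-15, d=-13}
  after event 4 (t=25: SET b = 45): {a=-4, b=45, d=-13}
  after event 5 (t=28: SET a = 4): {a=4, b=45, d=-13}
  after event 6 (t=33: DEC a by 1): {a=3, b=45, d=-13}
  after event 7 (t=41: INC a by 12): {a=15, b=45, d=-13}
  after event 8 (t=43: INC a by 7): {a=22, b=45, d=-13}
  after event 9 (t=46: SET b = 7): {a=22, b=7, d=-13}

Answer: {a=22, b=7, d=-13}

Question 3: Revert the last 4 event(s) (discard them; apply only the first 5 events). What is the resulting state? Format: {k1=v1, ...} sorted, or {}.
Answer: {a=4, b=45, d=-13}

Derivation:
Keep first 5 events (discard last 4):
  after event 1 (t=5: DEC d by 13): {d=-13}
  after event 2 (t=10: DEC b by 15): {b=-15, d=-13}
  after event 3 (t=20: SET a = -4): {a=-4, b=-15, d=-13}
  after event 4 (t=25: SET b = 45): {a=-4, b=45, d=-13}
  after event 5 (t=28: SET a = 4): {a=4, b=45, d=-13}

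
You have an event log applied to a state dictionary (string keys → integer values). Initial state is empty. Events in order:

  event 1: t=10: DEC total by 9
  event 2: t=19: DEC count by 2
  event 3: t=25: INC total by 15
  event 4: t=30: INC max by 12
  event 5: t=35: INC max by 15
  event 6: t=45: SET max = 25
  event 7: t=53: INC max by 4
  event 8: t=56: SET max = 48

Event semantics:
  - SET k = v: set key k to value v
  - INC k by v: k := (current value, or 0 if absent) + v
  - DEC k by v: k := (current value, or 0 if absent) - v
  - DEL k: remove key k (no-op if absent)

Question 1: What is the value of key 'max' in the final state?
Track key 'max' through all 8 events:
  event 1 (t=10: DEC total by 9): max unchanged
  event 2 (t=19: DEC count by 2): max unchanged
  event 3 (t=25: INC total by 15): max unchanged
  event 4 (t=30: INC max by 12): max (absent) -> 12
  event 5 (t=35: INC max by 15): max 12 -> 27
  event 6 (t=45: SET max = 25): max 27 -> 25
  event 7 (t=53: INC max by 4): max 25 -> 29
  event 8 (t=56: SET max = 48): max 29 -> 48
Final: max = 48

Answer: 48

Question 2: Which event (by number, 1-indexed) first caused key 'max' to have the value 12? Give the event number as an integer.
Looking for first event where max becomes 12:
  event 4: max (absent) -> 12  <-- first match

Answer: 4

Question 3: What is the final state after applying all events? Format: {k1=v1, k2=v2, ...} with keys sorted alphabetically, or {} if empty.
  after event 1 (t=10: DEC total by 9): {total=-9}
  after event 2 (t=19: DEC count by 2): {count=-2, total=-9}
  after event 3 (t=25: INC total by 15): {count=-2, total=6}
  after event 4 (t=30: INC max by 12): {count=-2, max=12, total=6}
  after event 5 (t=35: INC max by 15): {count=-2, max=27, total=6}
  after event 6 (t=45: SET max = 25): {count=-2, max=25, total=6}
  after event 7 (t=53: INC max by 4): {count=-2, max=29, total=6}
  after event 8 (t=56: SET max = 48): {count=-2, max=48, total=6}

Answer: {count=-2, max=48, total=6}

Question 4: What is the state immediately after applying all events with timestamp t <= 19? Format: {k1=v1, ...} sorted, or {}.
Apply events with t <= 19 (2 events):
  after event 1 (t=10: DEC total by 9): {total=-9}
  after event 2 (t=19: DEC count by 2): {count=-2, total=-9}

Answer: {count=-2, total=-9}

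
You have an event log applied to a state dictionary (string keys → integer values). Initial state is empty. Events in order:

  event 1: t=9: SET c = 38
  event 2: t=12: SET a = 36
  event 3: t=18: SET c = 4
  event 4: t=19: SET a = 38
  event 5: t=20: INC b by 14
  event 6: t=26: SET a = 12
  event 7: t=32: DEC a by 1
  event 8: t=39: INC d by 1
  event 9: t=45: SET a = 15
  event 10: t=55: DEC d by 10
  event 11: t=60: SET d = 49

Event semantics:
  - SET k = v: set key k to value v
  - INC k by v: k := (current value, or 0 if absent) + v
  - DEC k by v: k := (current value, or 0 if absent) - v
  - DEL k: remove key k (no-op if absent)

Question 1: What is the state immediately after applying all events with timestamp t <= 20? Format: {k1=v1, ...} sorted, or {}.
Apply events with t <= 20 (5 events):
  after event 1 (t=9: SET c = 38): {c=38}
  after event 2 (t=12: SET a = 36): {a=36, c=38}
  after event 3 (t=18: SET c = 4): {a=36, c=4}
  after event 4 (t=19: SET a = 38): {a=38, c=4}
  after event 5 (t=20: INC b by 14): {a=38, b=14, c=4}

Answer: {a=38, b=14, c=4}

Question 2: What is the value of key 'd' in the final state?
Answer: 49

Derivation:
Track key 'd' through all 11 events:
  event 1 (t=9: SET c = 38): d unchanged
  event 2 (t=12: SET a = 36): d unchanged
  event 3 (t=18: SET c = 4): d unchanged
  event 4 (t=19: SET a = 38): d unchanged
  event 5 (t=20: INC b by 14): d unchanged
  event 6 (t=26: SET a = 12): d unchanged
  event 7 (t=32: DEC a by 1): d unchanged
  event 8 (t=39: INC d by 1): d (absent) -> 1
  event 9 (t=45: SET a = 15): d unchanged
  event 10 (t=55: DEC d by 10): d 1 -> -9
  event 11 (t=60: SET d = 49): d -9 -> 49
Final: d = 49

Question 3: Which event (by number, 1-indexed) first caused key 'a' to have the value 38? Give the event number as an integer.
Looking for first event where a becomes 38:
  event 2: a = 36
  event 3: a = 36
  event 4: a 36 -> 38  <-- first match

Answer: 4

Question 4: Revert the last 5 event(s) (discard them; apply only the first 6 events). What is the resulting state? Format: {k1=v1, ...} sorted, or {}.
Answer: {a=12, b=14, c=4}

Derivation:
Keep first 6 events (discard last 5):
  after event 1 (t=9: SET c = 38): {c=38}
  after event 2 (t=12: SET a = 36): {a=36, c=38}
  after event 3 (t=18: SET c = 4): {a=36, c=4}
  after event 4 (t=19: SET a = 38): {a=38, c=4}
  after event 5 (t=20: INC b by 14): {a=38, b=14, c=4}
  after event 6 (t=26: SET a = 12): {a=12, b=14, c=4}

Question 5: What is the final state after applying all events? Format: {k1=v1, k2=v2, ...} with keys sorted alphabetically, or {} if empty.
Answer: {a=15, b=14, c=4, d=49}

Derivation:
  after event 1 (t=9: SET c = 38): {c=38}
  after event 2 (t=12: SET a = 36): {a=36, c=38}
  after event 3 (t=18: SET c = 4): {a=36, c=4}
  after event 4 (t=19: SET a = 38): {a=38, c=4}
  after event 5 (t=20: INC b by 14): {a=38, b=14, c=4}
  after event 6 (t=26: SET a = 12): {a=12, b=14, c=4}
  after event 7 (t=32: DEC a by 1): {a=11, b=14, c=4}
  after event 8 (t=39: INC d by 1): {a=11, b=14, c=4, d=1}
  after event 9 (t=45: SET a = 15): {a=15, b=14, c=4, d=1}
  after event 10 (t=55: DEC d by 10): {a=15, b=14, c=4, d=-9}
  after event 11 (t=60: SET d = 49): {a=15, b=14, c=4, d=49}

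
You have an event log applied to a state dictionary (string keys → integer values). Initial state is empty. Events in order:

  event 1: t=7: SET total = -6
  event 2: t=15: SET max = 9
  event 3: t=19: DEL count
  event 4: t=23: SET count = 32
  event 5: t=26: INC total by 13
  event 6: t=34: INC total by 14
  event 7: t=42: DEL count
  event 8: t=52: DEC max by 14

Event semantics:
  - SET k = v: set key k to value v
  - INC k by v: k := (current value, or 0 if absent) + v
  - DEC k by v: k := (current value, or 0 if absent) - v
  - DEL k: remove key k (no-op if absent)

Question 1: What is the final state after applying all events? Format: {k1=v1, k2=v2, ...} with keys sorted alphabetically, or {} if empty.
  after event 1 (t=7: SET total = -6): {total=-6}
  after event 2 (t=15: SET max = 9): {max=9, total=-6}
  after event 3 (t=19: DEL count): {max=9, total=-6}
  after event 4 (t=23: SET count = 32): {count=32, max=9, total=-6}
  after event 5 (t=26: INC total by 13): {count=32, max=9, total=7}
  after event 6 (t=34: INC total by 14): {count=32, max=9, total=21}
  after event 7 (t=42: DEL count): {max=9, total=21}
  after event 8 (t=52: DEC max by 14): {max=-5, total=21}

Answer: {max=-5, total=21}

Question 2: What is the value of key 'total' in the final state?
Track key 'total' through all 8 events:
  event 1 (t=7: SET total = -6): total (absent) -> -6
  event 2 (t=15: SET max = 9): total unchanged
  event 3 (t=19: DEL count): total unchanged
  event 4 (t=23: SET count = 32): total unchanged
  event 5 (t=26: INC total by 13): total -6 -> 7
  event 6 (t=34: INC total by 14): total 7 -> 21
  event 7 (t=42: DEL count): total unchanged
  event 8 (t=52: DEC max by 14): total unchanged
Final: total = 21

Answer: 21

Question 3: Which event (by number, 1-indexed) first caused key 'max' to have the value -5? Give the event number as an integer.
Looking for first event where max becomes -5:
  event 2: max = 9
  event 3: max = 9
  event 4: max = 9
  event 5: max = 9
  event 6: max = 9
  event 7: max = 9
  event 8: max 9 -> -5  <-- first match

Answer: 8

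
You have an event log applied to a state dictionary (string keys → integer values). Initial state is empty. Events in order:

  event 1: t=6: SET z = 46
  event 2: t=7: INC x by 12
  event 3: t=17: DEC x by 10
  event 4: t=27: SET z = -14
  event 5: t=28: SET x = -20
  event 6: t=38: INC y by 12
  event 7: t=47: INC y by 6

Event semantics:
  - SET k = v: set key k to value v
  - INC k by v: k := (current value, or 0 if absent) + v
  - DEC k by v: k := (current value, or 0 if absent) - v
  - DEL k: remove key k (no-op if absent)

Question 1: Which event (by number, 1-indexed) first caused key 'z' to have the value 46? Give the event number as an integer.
Looking for first event where z becomes 46:
  event 1: z (absent) -> 46  <-- first match

Answer: 1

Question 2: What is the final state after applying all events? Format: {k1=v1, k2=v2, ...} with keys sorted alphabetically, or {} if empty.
  after event 1 (t=6: SET z = 46): {z=46}
  after event 2 (t=7: INC x by 12): {x=12, z=46}
  after event 3 (t=17: DEC x by 10): {x=2, z=46}
  after event 4 (t=27: SET z = -14): {x=2, z=-14}
  after event 5 (t=28: SET x = -20): {x=-20, z=-14}
  after event 6 (t=38: INC y by 12): {x=-20, y=12, z=-14}
  after event 7 (t=47: INC y by 6): {x=-20, y=18, z=-14}

Answer: {x=-20, y=18, z=-14}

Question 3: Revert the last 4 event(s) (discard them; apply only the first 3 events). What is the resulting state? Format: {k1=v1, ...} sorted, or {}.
Answer: {x=2, z=46}

Derivation:
Keep first 3 events (discard last 4):
  after event 1 (t=6: SET z = 46): {z=46}
  after event 2 (t=7: INC x by 12): {x=12, z=46}
  after event 3 (t=17: DEC x by 10): {x=2, z=46}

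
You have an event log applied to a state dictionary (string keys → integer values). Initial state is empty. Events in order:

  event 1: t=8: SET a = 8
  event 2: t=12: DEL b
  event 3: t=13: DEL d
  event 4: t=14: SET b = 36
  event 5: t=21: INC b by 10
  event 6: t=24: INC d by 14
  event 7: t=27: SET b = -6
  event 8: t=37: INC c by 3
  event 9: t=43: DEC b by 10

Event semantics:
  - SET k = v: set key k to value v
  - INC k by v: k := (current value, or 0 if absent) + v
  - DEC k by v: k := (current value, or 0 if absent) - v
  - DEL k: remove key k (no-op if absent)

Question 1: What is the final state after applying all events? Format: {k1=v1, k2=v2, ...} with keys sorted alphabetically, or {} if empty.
Answer: {a=8, b=-16, c=3, d=14}

Derivation:
  after event 1 (t=8: SET a = 8): {a=8}
  after event 2 (t=12: DEL b): {a=8}
  after event 3 (t=13: DEL d): {a=8}
  after event 4 (t=14: SET b = 36): {a=8, b=36}
  after event 5 (t=21: INC b by 10): {a=8, b=46}
  after event 6 (t=24: INC d by 14): {a=8, b=46, d=14}
  after event 7 (t=27: SET b = -6): {a=8, b=-6, d=14}
  after event 8 (t=37: INC c by 3): {a=8, b=-6, c=3, d=14}
  after event 9 (t=43: DEC b by 10): {a=8, b=-16, c=3, d=14}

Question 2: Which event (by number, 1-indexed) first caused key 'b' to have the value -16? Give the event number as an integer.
Looking for first event where b becomes -16:
  event 4: b = 36
  event 5: b = 46
  event 6: b = 46
  event 7: b = -6
  event 8: b = -6
  event 9: b -6 -> -16  <-- first match

Answer: 9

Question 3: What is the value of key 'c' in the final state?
Answer: 3

Derivation:
Track key 'c' through all 9 events:
  event 1 (t=8: SET a = 8): c unchanged
  event 2 (t=12: DEL b): c unchanged
  event 3 (t=13: DEL d): c unchanged
  event 4 (t=14: SET b = 36): c unchanged
  event 5 (t=21: INC b by 10): c unchanged
  event 6 (t=24: INC d by 14): c unchanged
  event 7 (t=27: SET b = -6): c unchanged
  event 8 (t=37: INC c by 3): c (absent) -> 3
  event 9 (t=43: DEC b by 10): c unchanged
Final: c = 3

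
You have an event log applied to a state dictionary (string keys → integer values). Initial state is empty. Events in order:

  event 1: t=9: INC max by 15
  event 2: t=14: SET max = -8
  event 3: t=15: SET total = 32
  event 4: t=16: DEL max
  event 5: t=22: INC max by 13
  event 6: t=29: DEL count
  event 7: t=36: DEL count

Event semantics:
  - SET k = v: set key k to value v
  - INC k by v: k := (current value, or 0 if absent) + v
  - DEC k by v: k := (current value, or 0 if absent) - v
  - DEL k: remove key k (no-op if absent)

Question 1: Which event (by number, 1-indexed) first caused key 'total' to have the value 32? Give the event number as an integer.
Looking for first event where total becomes 32:
  event 3: total (absent) -> 32  <-- first match

Answer: 3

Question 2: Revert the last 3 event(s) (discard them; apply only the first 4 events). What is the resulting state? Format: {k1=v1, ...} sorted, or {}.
Keep first 4 events (discard last 3):
  after event 1 (t=9: INC max by 15): {max=15}
  after event 2 (t=14: SET max = -8): {max=-8}
  after event 3 (t=15: SET total = 32): {max=-8, total=32}
  after event 4 (t=16: DEL max): {total=32}

Answer: {total=32}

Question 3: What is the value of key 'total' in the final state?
Answer: 32

Derivation:
Track key 'total' through all 7 events:
  event 1 (t=9: INC max by 15): total unchanged
  event 2 (t=14: SET max = -8): total unchanged
  event 3 (t=15: SET total = 32): total (absent) -> 32
  event 4 (t=16: DEL max): total unchanged
  event 5 (t=22: INC max by 13): total unchanged
  event 6 (t=29: DEL count): total unchanged
  event 7 (t=36: DEL count): total unchanged
Final: total = 32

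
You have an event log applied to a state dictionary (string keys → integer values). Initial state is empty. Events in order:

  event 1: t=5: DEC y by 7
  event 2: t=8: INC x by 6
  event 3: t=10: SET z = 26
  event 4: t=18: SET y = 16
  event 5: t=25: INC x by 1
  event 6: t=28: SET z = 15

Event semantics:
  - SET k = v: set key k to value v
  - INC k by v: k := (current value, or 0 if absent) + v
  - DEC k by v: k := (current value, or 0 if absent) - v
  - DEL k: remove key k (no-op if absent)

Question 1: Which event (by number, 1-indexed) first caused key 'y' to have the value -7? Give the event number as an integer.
Answer: 1

Derivation:
Looking for first event where y becomes -7:
  event 1: y (absent) -> -7  <-- first match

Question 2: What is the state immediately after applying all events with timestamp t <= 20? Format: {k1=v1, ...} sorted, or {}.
Answer: {x=6, y=16, z=26}

Derivation:
Apply events with t <= 20 (4 events):
  after event 1 (t=5: DEC y by 7): {y=-7}
  after event 2 (t=8: INC x by 6): {x=6, y=-7}
  after event 3 (t=10: SET z = 26): {x=6, y=-7, z=26}
  after event 4 (t=18: SET y = 16): {x=6, y=16, z=26}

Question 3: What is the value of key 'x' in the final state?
Answer: 7

Derivation:
Track key 'x' through all 6 events:
  event 1 (t=5: DEC y by 7): x unchanged
  event 2 (t=8: INC x by 6): x (absent) -> 6
  event 3 (t=10: SET z = 26): x unchanged
  event 4 (t=18: SET y = 16): x unchanged
  event 5 (t=25: INC x by 1): x 6 -> 7
  event 6 (t=28: SET z = 15): x unchanged
Final: x = 7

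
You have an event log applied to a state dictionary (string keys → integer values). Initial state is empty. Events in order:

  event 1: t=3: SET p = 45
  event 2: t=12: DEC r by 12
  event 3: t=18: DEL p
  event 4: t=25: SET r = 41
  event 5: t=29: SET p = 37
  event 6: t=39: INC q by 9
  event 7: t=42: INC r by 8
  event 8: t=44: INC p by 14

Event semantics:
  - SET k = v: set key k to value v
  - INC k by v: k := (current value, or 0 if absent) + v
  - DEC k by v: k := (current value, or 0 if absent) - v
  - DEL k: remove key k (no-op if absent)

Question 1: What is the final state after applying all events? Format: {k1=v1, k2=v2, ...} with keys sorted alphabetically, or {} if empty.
Answer: {p=51, q=9, r=49}

Derivation:
  after event 1 (t=3: SET p = 45): {p=45}
  after event 2 (t=12: DEC r by 12): {p=45, r=-12}
  after event 3 (t=18: DEL p): {r=-12}
  after event 4 (t=25: SET r = 41): {r=41}
  after event 5 (t=29: SET p = 37): {p=37, r=41}
  after event 6 (t=39: INC q by 9): {p=37, q=9, r=41}
  after event 7 (t=42: INC r by 8): {p=37, q=9, r=49}
  after event 8 (t=44: INC p by 14): {p=51, q=9, r=49}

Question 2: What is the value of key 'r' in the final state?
Answer: 49

Derivation:
Track key 'r' through all 8 events:
  event 1 (t=3: SET p = 45): r unchanged
  event 2 (t=12: DEC r by 12): r (absent) -> -12
  event 3 (t=18: DEL p): r unchanged
  event 4 (t=25: SET r = 41): r -12 -> 41
  event 5 (t=29: SET p = 37): r unchanged
  event 6 (t=39: INC q by 9): r unchanged
  event 7 (t=42: INC r by 8): r 41 -> 49
  event 8 (t=44: INC p by 14): r unchanged
Final: r = 49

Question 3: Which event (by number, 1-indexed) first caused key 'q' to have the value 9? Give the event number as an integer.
Answer: 6

Derivation:
Looking for first event where q becomes 9:
  event 6: q (absent) -> 9  <-- first match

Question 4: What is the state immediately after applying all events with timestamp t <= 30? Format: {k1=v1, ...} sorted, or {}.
Apply events with t <= 30 (5 events):
  after event 1 (t=3: SET p = 45): {p=45}
  after event 2 (t=12: DEC r by 12): {p=45, r=-12}
  after event 3 (t=18: DEL p): {r=-12}
  after event 4 (t=25: SET r = 41): {r=41}
  after event 5 (t=29: SET p = 37): {p=37, r=41}

Answer: {p=37, r=41}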